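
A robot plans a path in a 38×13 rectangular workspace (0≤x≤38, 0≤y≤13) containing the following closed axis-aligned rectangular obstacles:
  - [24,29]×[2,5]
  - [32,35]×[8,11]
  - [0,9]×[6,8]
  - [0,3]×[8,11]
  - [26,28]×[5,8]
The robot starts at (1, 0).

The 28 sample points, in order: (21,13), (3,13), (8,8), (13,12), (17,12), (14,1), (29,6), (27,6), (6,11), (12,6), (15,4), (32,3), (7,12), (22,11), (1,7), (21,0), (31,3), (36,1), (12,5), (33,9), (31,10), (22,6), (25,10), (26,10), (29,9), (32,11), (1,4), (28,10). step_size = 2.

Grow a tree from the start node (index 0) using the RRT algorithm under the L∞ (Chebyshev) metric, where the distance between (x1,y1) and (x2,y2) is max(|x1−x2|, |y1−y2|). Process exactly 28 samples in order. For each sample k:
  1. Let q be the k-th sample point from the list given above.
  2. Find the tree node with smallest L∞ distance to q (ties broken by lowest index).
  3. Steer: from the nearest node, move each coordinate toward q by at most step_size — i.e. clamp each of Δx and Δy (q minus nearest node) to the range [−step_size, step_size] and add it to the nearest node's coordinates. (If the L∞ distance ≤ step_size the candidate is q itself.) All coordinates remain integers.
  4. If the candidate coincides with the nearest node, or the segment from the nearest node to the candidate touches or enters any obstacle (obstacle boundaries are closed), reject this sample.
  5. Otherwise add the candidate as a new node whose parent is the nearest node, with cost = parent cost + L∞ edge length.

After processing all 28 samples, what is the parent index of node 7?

1. q=(21,13) nearest=0 d=20 new=(3,2) → add node 1 parent=0 cost=2
2. q=(3,13) nearest=1 d=11 new=(3,4) → add node 2 parent=1 cost=4
3. q=(8,8) nearest=2 d=5 new=(5,6) → blocked by [0,9]×[6,8], reject
4. q=(13,12) nearest=1 d=10 new=(5,4) → add node 3 parent=1 cost=4
5. q=(17,12) nearest=3 d=12 new=(7,6) → blocked by [0,9]×[6,8], reject
6. q=(14,1) nearest=3 d=9 new=(7,2) → add node 4 parent=3 cost=6
7. q=(29,6) nearest=4 d=22 new=(9,4) → add node 5 parent=4 cost=8
8. q=(27,6) nearest=5 d=18 new=(11,6) → add node 6 parent=5 cost=10
9. q=(6,11) nearest=6 d=5 new=(9,8) → blocked by [0,9]×[6,8], reject
10. q=(12,6) nearest=6 d=1 new=(12,6) → add node 7 parent=6 cost=11
11. q=(15,4) nearest=7 d=3 new=(14,4) → add node 8 parent=7 cost=13
12. q=(32,3) nearest=8 d=18 new=(16,3) → add node 9 parent=8 cost=15
13. q=(7,12) nearest=6 d=6 new=(9,8) → blocked by [0,9]×[6,8], reject
14. q=(22,11) nearest=8 d=8 new=(16,6) → add node 10 parent=8 cost=15
15. q=(1,7) nearest=2 d=3 new=(1,6) → blocked by [0,9]×[6,8], reject
16. q=(21,0) nearest=9 d=5 new=(18,1) → add node 11 parent=9 cost=17
17. q=(31,3) nearest=11 d=13 new=(20,3) → add node 12 parent=11 cost=19
18. q=(36,1) nearest=12 d=16 new=(22,1) → add node 13 parent=12 cost=21
19. q=(12,5) nearest=6 d=1 new=(12,5) → add node 14 parent=6 cost=11
20. q=(33,9) nearest=13 d=11 new=(24,3) → blocked by [24,29]×[2,5], reject
21. q=(31,10) nearest=13 d=9 new=(24,3) → blocked by [24,29]×[2,5], reject
22. q=(22,6) nearest=12 d=3 new=(22,5) → add node 15 parent=12 cost=21
23. q=(25,10) nearest=15 d=5 new=(24,7) → add node 16 parent=15 cost=23
24. q=(26,10) nearest=16 d=3 new=(26,9) → add node 17 parent=16 cost=25
25. q=(29,9) nearest=17 d=3 new=(28,9) → add node 18 parent=17 cost=27
26. q=(32,11) nearest=18 d=4 new=(30,11) → add node 19 parent=18 cost=29
27. q=(1,4) nearest=1 d=2 new=(1,4) → add node 20 parent=1 cost=4
28. q=(28,10) nearest=18 d=1 new=(28,10) → add node 21 parent=18 cost=28

Parent of node 7: 6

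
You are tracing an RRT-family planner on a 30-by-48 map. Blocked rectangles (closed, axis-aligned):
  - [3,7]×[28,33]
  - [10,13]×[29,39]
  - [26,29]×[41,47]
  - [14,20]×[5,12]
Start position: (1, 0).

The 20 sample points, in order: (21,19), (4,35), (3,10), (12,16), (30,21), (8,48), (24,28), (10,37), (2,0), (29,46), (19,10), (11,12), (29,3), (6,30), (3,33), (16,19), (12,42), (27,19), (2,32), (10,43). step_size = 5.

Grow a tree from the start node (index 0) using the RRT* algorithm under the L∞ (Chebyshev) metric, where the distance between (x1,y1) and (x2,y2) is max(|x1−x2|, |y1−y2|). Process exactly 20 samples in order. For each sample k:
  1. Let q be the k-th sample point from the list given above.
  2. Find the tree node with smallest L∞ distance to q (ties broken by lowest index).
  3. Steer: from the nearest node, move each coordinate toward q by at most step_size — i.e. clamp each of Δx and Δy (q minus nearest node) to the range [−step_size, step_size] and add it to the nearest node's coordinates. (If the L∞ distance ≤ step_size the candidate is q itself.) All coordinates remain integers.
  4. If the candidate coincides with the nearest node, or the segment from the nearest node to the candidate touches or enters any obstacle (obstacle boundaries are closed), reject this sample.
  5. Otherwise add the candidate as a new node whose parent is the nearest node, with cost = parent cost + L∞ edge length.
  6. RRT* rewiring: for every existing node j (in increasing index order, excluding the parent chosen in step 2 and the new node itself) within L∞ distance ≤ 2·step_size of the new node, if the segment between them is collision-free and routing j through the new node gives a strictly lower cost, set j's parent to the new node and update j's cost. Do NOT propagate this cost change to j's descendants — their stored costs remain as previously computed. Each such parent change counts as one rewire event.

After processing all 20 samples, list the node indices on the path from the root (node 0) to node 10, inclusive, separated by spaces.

Path: 0 1 2 4 5 10

1. q=(21,19) nearest=0 d=20 new=(6,5) → add node 1 parent=0 cost=5
2. q=(4,35) nearest=1 d=30 new=(4,10) → add node 2 parent=1 cost=10
3. q=(3,10) nearest=2 d=1 new=(3,10) → add node 3 parent=2 cost=11
4. q=(12,16) nearest=2 d=8 new=(9,15) → add node 4 parent=2 cost=15
5. q=(30,21) nearest=4 d=21 new=(14,20) → add node 5 parent=4 cost=20
6. q=(8,48) nearest=5 d=28 new=(9,25) → add node 6 parent=5 cost=25
7. q=(24,28) nearest=5 d=10 new=(19,25) → add node 7 parent=5 cost=25
8. q=(10,37) nearest=6 d=12 new=(10,30) → blocked by [10,13]×[29,39], reject
9. q=(2,0) nearest=0 d=1 new=(2,0) → add node 8 parent=0 cost=1
10. q=(29,46) nearest=6 d=21 new=(14,30) → blocked by [10,13]×[29,39], reject
11. q=(19,10) nearest=4 d=10 new=(14,10) → blocked by [14,20]×[5,12], reject
12. q=(11,12) nearest=4 d=3 new=(11,12) → add node 9 parent=4 cost=18
13. q=(29,3) nearest=5 d=17 new=(19,15) → add node 10 parent=5 cost=25
14. q=(6,30) nearest=6 d=5 new=(6,30) → blocked by [3,7]×[28,33], reject
15. q=(3,33) nearest=6 d=8 new=(4,30) → blocked by [3,7]×[28,33], reject
16. q=(16,19) nearest=5 d=2 new=(16,19) → add node 11 parent=5 cost=22
17. q=(12,42) nearest=6 d=17 new=(12,30) → blocked by [10,13]×[29,39], reject
18. q=(27,19) nearest=7 d=8 new=(24,20) → add node 12 parent=7 cost=30
19. q=(2,32) nearest=6 d=7 new=(4,30) → blocked by [3,7]×[28,33], reject
20. q=(10,43) nearest=6 d=18 new=(10,30) → blocked by [10,13]×[29,39], reject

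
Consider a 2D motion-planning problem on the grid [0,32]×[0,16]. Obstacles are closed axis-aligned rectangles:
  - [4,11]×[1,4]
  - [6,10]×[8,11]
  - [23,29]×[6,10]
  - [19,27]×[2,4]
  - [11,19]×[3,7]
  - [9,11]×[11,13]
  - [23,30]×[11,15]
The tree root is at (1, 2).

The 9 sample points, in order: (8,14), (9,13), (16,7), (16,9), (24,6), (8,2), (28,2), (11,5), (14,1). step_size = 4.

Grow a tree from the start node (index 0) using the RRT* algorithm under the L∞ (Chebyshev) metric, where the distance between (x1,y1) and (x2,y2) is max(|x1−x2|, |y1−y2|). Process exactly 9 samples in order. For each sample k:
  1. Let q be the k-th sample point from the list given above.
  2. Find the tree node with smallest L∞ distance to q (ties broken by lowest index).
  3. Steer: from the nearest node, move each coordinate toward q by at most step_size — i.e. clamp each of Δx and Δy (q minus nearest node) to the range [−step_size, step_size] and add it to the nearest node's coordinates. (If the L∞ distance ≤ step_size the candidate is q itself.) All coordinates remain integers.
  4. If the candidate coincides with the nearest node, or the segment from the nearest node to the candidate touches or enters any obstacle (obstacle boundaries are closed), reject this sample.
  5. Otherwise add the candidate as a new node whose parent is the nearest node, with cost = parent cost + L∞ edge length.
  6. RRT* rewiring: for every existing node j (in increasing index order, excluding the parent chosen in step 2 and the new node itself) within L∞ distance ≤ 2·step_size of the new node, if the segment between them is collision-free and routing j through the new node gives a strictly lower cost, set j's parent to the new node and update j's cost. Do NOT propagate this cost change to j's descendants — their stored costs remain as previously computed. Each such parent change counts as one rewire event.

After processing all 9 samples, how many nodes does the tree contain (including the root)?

1. q=(8,14) nearest=0 d=12 new=(5,6) → add node 1 parent=0 cost=4
2. q=(9,13) nearest=1 d=7 new=(9,10) → blocked by [6,10]×[8,11], reject
3. q=(16,7) nearest=1 d=11 new=(9,7) → add node 2 parent=1 cost=8
4. q=(16,9) nearest=2 d=7 new=(13,9) → add node 3 parent=2 cost=12
5. q=(24,6) nearest=3 d=11 new=(17,6) → blocked by [11,19]×[3,7], reject
6. q=(8,2) nearest=1 d=4 new=(8,2) → blocked by [4,11]×[1,4], reject
7. q=(28,2) nearest=3 d=15 new=(17,5) → blocked by [11,19]×[3,7], reject
8. q=(11,5) nearest=2 d=2 new=(11,5) → blocked by [11,19]×[3,7], reject
9. q=(14,1) nearest=2 d=6 new=(13,3) → blocked by [11,19]×[3,7], reject

Node count: 4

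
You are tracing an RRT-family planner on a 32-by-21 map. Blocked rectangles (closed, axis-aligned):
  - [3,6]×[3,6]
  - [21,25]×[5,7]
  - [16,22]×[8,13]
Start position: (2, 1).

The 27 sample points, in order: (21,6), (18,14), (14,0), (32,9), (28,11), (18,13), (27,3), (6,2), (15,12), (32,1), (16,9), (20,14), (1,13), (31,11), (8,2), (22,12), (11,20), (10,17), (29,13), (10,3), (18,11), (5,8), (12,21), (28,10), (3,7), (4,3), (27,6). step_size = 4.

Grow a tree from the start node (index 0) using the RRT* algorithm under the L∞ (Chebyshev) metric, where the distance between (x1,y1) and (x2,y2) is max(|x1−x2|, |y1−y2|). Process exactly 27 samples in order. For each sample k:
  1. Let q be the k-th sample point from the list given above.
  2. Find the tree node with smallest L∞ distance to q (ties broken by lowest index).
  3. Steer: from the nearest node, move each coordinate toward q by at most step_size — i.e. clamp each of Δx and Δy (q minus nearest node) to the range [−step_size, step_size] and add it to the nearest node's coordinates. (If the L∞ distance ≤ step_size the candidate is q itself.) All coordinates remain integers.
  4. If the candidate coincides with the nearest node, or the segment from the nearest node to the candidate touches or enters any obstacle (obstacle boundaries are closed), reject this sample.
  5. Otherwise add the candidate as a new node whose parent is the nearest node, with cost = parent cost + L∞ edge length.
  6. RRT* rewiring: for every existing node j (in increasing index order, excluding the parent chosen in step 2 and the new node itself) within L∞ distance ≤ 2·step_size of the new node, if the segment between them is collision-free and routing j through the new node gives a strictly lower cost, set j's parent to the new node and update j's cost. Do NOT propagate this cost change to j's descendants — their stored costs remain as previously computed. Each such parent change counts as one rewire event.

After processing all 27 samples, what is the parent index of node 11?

1. q=(21,6) nearest=0 d=19 new=(6,5) → blocked by [3,6]×[3,6], reject
2. q=(18,14) nearest=0 d=16 new=(6,5) → blocked by [3,6]×[3,6], reject
3. q=(14,0) nearest=0 d=12 new=(6,0) → add node 1 parent=0 cost=4
4. q=(32,9) nearest=1 d=26 new=(10,4) → add node 2 parent=1 cost=8
5. q=(28,11) nearest=2 d=18 new=(14,8) → add node 3 parent=2 cost=12
6. q=(18,13) nearest=3 d=5 new=(18,12) → blocked by [16,22]×[8,13], reject
7. q=(27,3) nearest=3 d=13 new=(18,4) → add node 4 parent=3 cost=16
8. q=(6,2) nearest=1 d=2 new=(6,2) → add node 5 parent=1 cost=6
9. q=(15,12) nearest=3 d=4 new=(15,12) → add node 6 parent=3 cost=16
10. q=(32,1) nearest=4 d=14 new=(22,1) → add node 7 parent=4 cost=20
11. q=(16,9) nearest=3 d=2 new=(16,9) → blocked by [16,22]×[8,13], reject
12. q=(20,14) nearest=6 d=5 new=(19,14) → blocked by [16,22]×[8,13], reject
13. q=(1,13) nearest=2 d=9 new=(6,8) → add node 8 parent=2 cost=12
14. q=(31,11) nearest=7 d=10 new=(26,5) → add node 9 parent=7 cost=24
15. q=(8,2) nearest=1 d=2 new=(8,2) → add node 10 parent=1 cost=6
16. q=(22,12) nearest=6 d=7 new=(19,12) → blocked by [16,22]×[8,13], reject
17. q=(11,20) nearest=6 d=8 new=(11,16) → add node 11 parent=6 cost=20
18. q=(10,17) nearest=11 d=1 new=(10,17) → add node 12 parent=11 cost=21
19. q=(29,13) nearest=9 d=8 new=(29,9) → add node 13 parent=9 cost=28
20. q=(10,3) nearest=2 d=1 new=(10,3) → add node 14 parent=2 cost=9
21. q=(18,11) nearest=6 d=3 new=(18,11) → blocked by [16,22]×[8,13], reject
22. q=(5,8) nearest=8 d=1 new=(5,8) → add node 15 parent=8 cost=13
23. q=(12,21) nearest=12 d=4 new=(12,21) → add node 16 parent=12 cost=25
24. q=(28,10) nearest=13 d=1 new=(28,10) → add node 17 parent=13 cost=29
25. q=(3,7) nearest=15 d=2 new=(3,7) → add node 18 parent=15 cost=15
26. q=(4,3) nearest=0 d=2 new=(4,3) → blocked by [3,6]×[3,6], reject
27. q=(27,6) nearest=9 d=1 new=(27,6) → add node 19 parent=9 cost=25

Parent of node 11: 6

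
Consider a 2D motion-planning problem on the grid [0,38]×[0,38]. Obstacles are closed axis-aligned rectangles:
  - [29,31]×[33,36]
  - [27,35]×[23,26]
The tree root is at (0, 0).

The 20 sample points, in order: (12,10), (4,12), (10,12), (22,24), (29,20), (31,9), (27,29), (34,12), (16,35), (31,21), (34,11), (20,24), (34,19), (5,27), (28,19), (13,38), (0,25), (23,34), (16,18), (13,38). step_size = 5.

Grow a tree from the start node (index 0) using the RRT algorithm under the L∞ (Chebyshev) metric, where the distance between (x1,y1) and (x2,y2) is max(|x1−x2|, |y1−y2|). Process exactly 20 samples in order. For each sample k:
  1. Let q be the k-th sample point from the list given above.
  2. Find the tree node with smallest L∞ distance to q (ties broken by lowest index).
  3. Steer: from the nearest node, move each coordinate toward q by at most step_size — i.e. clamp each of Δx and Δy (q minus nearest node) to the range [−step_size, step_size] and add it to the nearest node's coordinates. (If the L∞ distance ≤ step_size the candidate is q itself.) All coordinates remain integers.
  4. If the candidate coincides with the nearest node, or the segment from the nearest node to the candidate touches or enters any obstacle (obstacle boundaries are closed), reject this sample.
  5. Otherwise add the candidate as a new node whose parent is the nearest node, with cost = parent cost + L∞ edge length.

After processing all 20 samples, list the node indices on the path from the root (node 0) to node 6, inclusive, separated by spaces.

1. q=(12,10) nearest=0 d=12 new=(5,5) → add node 1 parent=0 cost=5
2. q=(4,12) nearest=1 d=7 new=(4,10) → add node 2 parent=1 cost=10
3. q=(10,12) nearest=2 d=6 new=(9,12) → add node 3 parent=2 cost=15
4. q=(22,24) nearest=3 d=13 new=(14,17) → add node 4 parent=3 cost=20
5. q=(29,20) nearest=4 d=15 new=(19,20) → add node 5 parent=4 cost=25
6. q=(31,9) nearest=5 d=12 new=(24,15) → add node 6 parent=5 cost=30
7. q=(27,29) nearest=5 d=9 new=(24,25) → add node 7 parent=5 cost=30
8. q=(34,12) nearest=6 d=10 new=(29,12) → add node 8 parent=6 cost=35
9. q=(16,35) nearest=7 d=10 new=(19,30) → add node 9 parent=7 cost=35
10. q=(31,21) nearest=6 d=7 new=(29,20) → add node 10 parent=6 cost=35
11. q=(34,11) nearest=8 d=5 new=(34,11) → add node 11 parent=8 cost=40
12. q=(20,24) nearest=5 d=4 new=(20,24) → add node 12 parent=5 cost=29
13. q=(34,19) nearest=10 d=5 new=(34,19) → add node 13 parent=10 cost=40
14. q=(5,27) nearest=4 d=10 new=(9,22) → add node 14 parent=4 cost=25
15. q=(28,19) nearest=10 d=1 new=(28,19) → add node 15 parent=10 cost=36
16. q=(13,38) nearest=9 d=8 new=(14,35) → add node 16 parent=9 cost=40
17. q=(0,25) nearest=14 d=9 new=(4,25) → add node 17 parent=14 cost=30
18. q=(23,34) nearest=9 d=4 new=(23,34) → add node 18 parent=9 cost=39
19. q=(16,18) nearest=4 d=2 new=(16,18) → add node 19 parent=4 cost=22
20. q=(13,38) nearest=16 d=3 new=(13,38) → add node 20 parent=16 cost=43

Path: 0 1 2 3 4 5 6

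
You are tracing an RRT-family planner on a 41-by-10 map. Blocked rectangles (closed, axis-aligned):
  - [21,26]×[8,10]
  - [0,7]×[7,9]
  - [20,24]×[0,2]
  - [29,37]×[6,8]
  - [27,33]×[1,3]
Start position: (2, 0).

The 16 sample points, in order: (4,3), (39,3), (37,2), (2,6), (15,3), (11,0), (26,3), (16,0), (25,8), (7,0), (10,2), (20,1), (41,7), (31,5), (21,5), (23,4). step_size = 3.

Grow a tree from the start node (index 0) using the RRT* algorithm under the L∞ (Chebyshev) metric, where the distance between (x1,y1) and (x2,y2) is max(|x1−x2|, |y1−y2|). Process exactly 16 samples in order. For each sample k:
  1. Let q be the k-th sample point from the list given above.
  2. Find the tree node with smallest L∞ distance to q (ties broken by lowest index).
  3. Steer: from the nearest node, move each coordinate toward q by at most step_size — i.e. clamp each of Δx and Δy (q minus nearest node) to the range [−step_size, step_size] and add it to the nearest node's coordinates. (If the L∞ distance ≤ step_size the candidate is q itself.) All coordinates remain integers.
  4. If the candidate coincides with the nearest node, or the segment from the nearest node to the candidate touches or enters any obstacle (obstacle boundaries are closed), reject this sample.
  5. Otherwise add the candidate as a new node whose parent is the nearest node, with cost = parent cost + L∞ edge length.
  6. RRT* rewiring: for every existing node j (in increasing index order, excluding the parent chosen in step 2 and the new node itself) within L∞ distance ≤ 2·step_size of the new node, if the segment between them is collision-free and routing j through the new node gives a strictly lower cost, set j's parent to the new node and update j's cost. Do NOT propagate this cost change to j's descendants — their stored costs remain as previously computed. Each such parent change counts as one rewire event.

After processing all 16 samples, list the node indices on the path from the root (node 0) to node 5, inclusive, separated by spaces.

1. q=(4,3) nearest=0 d=3 new=(4,3) → add node 1 parent=0 cost=3
2. q=(39,3) nearest=1 d=35 new=(7,3) → add node 2 parent=1 cost=6
3. q=(37,2) nearest=2 d=30 new=(10,2) → add node 3 parent=2 cost=9
4. q=(2,6) nearest=1 d=3 new=(2,6) → add node 4 parent=1 cost=6
5. q=(15,3) nearest=3 d=5 new=(13,3) → add node 5 parent=3 cost=12
6. q=(11,0) nearest=3 d=2 new=(11,0) → add node 6 parent=3 cost=11
7. q=(26,3) nearest=5 d=13 new=(16,3) → add node 7 parent=5 cost=15
8. q=(16,0) nearest=5 d=3 new=(16,0) → add node 8 parent=5 cost=15
9. q=(25,8) nearest=7 d=9 new=(19,6) → add node 9 parent=7 cost=18
10. q=(7,0) nearest=1 d=3 new=(7,0) → add node 10 parent=1 cost=6; rewire 6→10 (10<11)
11. q=(10,2) nearest=3 d=0 → coincident, reject
12. q=(20,1) nearest=7 d=4 new=(19,1) → add node 11 parent=7 cost=18
13. q=(41,7) nearest=9 d=22 new=(22,7) → add node 12 parent=9 cost=21
14. q=(31,5) nearest=12 d=9 new=(25,5) → add node 13 parent=12 cost=24
15. q=(21,5) nearest=9 d=2 new=(21,5) → add node 14 parent=9 cost=20
16. q=(23,4) nearest=13 d=2 new=(23,4) → add node 15 parent=13 cost=26

Path: 0 1 2 3 5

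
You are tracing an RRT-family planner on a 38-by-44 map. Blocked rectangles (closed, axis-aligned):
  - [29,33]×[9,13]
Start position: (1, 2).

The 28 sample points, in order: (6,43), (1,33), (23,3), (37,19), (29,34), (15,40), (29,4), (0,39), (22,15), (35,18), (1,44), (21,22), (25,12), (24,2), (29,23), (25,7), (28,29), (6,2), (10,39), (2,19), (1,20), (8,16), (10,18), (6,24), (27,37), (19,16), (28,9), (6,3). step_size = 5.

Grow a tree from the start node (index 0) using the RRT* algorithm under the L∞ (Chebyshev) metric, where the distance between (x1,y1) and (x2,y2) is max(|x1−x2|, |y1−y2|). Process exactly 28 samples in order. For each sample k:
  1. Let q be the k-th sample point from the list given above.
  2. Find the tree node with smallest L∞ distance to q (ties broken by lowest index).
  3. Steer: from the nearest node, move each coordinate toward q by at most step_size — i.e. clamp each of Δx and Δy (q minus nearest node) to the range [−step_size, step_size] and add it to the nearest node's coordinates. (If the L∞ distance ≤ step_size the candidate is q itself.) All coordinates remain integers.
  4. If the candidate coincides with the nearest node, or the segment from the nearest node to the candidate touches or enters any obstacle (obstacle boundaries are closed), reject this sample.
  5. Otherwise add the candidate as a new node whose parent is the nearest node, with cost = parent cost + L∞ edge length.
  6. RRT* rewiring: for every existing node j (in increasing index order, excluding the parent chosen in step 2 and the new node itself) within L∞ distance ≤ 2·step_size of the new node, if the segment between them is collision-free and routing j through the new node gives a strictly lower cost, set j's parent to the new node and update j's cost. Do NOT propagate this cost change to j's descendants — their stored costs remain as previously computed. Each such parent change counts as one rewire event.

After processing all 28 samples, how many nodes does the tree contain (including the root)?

1. q=(6,43) nearest=0 d=41 new=(6,7) → add node 1 parent=0 cost=5
2. q=(1,33) nearest=1 d=26 new=(1,12) → add node 2 parent=1 cost=10
3. q=(23,3) nearest=1 d=17 new=(11,3) → add node 3 parent=1 cost=10
4. q=(37,19) nearest=3 d=26 new=(16,8) → add node 4 parent=3 cost=15
5. q=(29,34) nearest=4 d=26 new=(21,13) → add node 5 parent=4 cost=20
6. q=(15,40) nearest=5 d=27 new=(16,18) → add node 6 parent=5 cost=25
7. q=(29,4) nearest=5 d=9 new=(26,8) → add node 7 parent=5 cost=25
8. q=(0,39) nearest=6 d=21 new=(11,23) → add node 8 parent=6 cost=30
9. q=(22,15) nearest=5 d=2 new=(22,15) → add node 9 parent=5 cost=22
10. q=(35,18) nearest=7 d=10 new=(31,13) → blocked by [29,33]×[9,13], reject
11. q=(1,44) nearest=8 d=21 new=(6,28) → add node 10 parent=8 cost=35
12. q=(21,22) nearest=6 d=5 new=(21,22) → add node 11 parent=6 cost=30
13. q=(25,12) nearest=9 d=3 new=(25,12) → add node 12 parent=9 cost=25
14. q=(24,2) nearest=7 d=6 new=(24,3) → add node 13 parent=7 cost=30
15. q=(29,23) nearest=9 d=8 new=(27,20) → add node 14 parent=9 cost=27
16. q=(25,7) nearest=7 d=1 new=(25,7) → add node 15 parent=7 cost=26
17. q=(28,29) nearest=11 d=7 new=(26,27) → add node 16 parent=11 cost=35
18. q=(6,2) nearest=0 d=5 new=(6,2) → add node 17 parent=0 cost=5
19. q=(10,39) nearest=10 d=11 new=(10,33) → add node 18 parent=10 cost=40
20. q=(2,19) nearest=2 d=7 new=(2,17) → add node 19 parent=2 cost=15; rewire 8→19 (24<30)
21. q=(1,20) nearest=19 d=3 new=(1,20) → add node 20 parent=19 cost=18; rewire 10→20 (26<35)
22. q=(8,16) nearest=19 d=6 new=(7,16) → add node 21 parent=19 cost=20
23. q=(10,18) nearest=21 d=3 new=(10,18) → add node 22 parent=21 cost=23
24. q=(6,24) nearest=10 d=4 new=(6,24) → add node 23 parent=10 cost=30; rewire 18→23 (39<40)
25. q=(27,37) nearest=16 d=10 new=(27,32) → add node 24 parent=16 cost=40
26. q=(19,16) nearest=5 d=3 new=(19,16) → add node 25 parent=5 cost=23; rewire 11→25 (29<30)
27. q=(28,9) nearest=7 d=2 new=(28,9) → add node 26 parent=7 cost=27
28. q=(6,3) nearest=17 d=1 new=(6,3) → add node 27 parent=17 cost=6

Node count: 28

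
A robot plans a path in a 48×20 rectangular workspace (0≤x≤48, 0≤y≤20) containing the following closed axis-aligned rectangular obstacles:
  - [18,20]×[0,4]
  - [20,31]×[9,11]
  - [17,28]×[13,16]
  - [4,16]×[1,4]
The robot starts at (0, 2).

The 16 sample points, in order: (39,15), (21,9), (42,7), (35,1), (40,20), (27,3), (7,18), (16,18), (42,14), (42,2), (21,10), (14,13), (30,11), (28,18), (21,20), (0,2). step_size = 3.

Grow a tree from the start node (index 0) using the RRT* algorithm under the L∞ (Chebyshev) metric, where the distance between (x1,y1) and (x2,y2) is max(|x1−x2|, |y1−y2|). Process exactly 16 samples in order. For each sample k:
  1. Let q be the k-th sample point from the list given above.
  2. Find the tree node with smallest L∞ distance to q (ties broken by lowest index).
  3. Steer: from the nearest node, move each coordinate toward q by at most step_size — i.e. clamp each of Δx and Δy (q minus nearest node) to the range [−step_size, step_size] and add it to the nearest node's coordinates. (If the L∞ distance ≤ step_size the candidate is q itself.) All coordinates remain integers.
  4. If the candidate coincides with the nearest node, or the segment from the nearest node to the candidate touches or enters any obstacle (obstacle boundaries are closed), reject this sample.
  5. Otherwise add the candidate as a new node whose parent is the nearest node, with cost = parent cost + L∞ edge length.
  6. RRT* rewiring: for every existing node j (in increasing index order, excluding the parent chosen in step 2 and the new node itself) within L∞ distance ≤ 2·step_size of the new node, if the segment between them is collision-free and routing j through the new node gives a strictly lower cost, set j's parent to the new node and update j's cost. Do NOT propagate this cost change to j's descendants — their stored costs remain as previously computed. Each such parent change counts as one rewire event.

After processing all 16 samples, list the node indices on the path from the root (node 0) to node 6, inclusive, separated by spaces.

Path: 0 1 2 3 4 6

1. q=(39,15) nearest=0 d=39 new=(3,5) → add node 1 parent=0 cost=3
2. q=(21,9) nearest=1 d=18 new=(6,8) → add node 2 parent=1 cost=6
3. q=(42,7) nearest=2 d=36 new=(9,7) → add node 3 parent=2 cost=9
4. q=(35,1) nearest=3 d=26 new=(12,4) → blocked by [4,16]×[1,4], reject
5. q=(40,20) nearest=3 d=31 new=(12,10) → add node 4 parent=3 cost=12
6. q=(27,3) nearest=4 d=15 new=(15,7) → add node 5 parent=4 cost=15
7. q=(7,18) nearest=4 d=8 new=(9,13) → add node 6 parent=4 cost=15
8. q=(16,18) nearest=6 d=7 new=(12,16) → add node 7 parent=6 cost=18
9. q=(42,14) nearest=5 d=27 new=(18,10) → add node 8 parent=5 cost=18
10. q=(42,2) nearest=8 d=24 new=(21,7) → add node 9 parent=8 cost=21
11. q=(21,10) nearest=8 d=3 new=(21,10) → blocked by [20,31]×[9,11], reject
12. q=(14,13) nearest=4 d=3 new=(14,13) → add node 10 parent=4 cost=15
13. q=(30,11) nearest=9 d=9 new=(24,10) → blocked by [20,31]×[9,11], reject
14. q=(28,18) nearest=8 d=10 new=(21,13) → blocked by [17,28]×[13,16], reject
15. q=(21,20) nearest=10 d=7 new=(17,16) → blocked by [17,28]×[13,16], reject
16. q=(0,2) nearest=0 d=0 → coincident, reject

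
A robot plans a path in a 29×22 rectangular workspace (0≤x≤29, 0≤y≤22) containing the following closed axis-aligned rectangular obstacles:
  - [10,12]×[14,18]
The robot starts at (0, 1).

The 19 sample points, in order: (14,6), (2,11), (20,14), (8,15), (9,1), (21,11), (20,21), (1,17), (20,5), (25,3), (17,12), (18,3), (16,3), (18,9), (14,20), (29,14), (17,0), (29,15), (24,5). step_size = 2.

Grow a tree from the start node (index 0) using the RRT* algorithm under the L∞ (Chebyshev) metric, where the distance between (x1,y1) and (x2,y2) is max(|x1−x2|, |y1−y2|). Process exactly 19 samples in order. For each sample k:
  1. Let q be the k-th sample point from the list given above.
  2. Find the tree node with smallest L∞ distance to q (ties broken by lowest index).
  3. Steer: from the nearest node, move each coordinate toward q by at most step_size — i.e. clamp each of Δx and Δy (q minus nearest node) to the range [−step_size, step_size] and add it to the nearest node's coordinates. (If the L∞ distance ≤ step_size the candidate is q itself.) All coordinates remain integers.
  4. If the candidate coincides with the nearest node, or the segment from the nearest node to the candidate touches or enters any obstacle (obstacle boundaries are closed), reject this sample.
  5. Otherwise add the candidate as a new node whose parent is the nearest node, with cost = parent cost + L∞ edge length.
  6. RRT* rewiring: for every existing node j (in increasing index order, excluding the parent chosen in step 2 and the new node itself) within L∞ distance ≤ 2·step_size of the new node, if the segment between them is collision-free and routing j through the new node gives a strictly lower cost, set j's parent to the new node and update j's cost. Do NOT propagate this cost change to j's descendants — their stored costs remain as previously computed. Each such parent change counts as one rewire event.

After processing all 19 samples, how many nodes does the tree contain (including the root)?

Node count: 20

1. q=(14,6) nearest=0 d=14 new=(2,3) → add node 1 parent=0 cost=2
2. q=(2,11) nearest=1 d=8 new=(2,5) → add node 2 parent=1 cost=4
3. q=(20,14) nearest=1 d=18 new=(4,5) → add node 3 parent=1 cost=4
4. q=(8,15) nearest=2 d=10 new=(4,7) → add node 4 parent=2 cost=6
5. q=(9,1) nearest=3 d=5 new=(6,3) → add node 5 parent=3 cost=6
6. q=(21,11) nearest=5 d=15 new=(8,5) → add node 6 parent=5 cost=8
7. q=(20,21) nearest=3 d=16 new=(6,7) → add node 7 parent=3 cost=6
8. q=(1,17) nearest=4 d=10 new=(2,9) → add node 8 parent=4 cost=8
9. q=(20,5) nearest=6 d=12 new=(10,5) → add node 9 parent=6 cost=10
10. q=(25,3) nearest=9 d=15 new=(12,3) → add node 10 parent=9 cost=12
11. q=(17,12) nearest=9 d=7 new=(12,7) → add node 11 parent=9 cost=12
12. q=(18,3) nearest=10 d=6 new=(14,3) → add node 12 parent=10 cost=14
13. q=(16,3) nearest=12 d=2 new=(16,3) → add node 13 parent=12 cost=16
14. q=(18,9) nearest=10 d=6 new=(14,5) → add node 14 parent=10 cost=14
15. q=(14,20) nearest=8 d=12 new=(4,11) → add node 15 parent=8 cost=10
16. q=(29,14) nearest=13 d=13 new=(18,5) → add node 16 parent=13 cost=18
17. q=(17,0) nearest=12 d=3 new=(16,1) → add node 17 parent=12 cost=16
18. q=(29,15) nearest=16 d=11 new=(20,7) → add node 18 parent=16 cost=20
19. q=(24,5) nearest=18 d=4 new=(22,5) → add node 19 parent=18 cost=22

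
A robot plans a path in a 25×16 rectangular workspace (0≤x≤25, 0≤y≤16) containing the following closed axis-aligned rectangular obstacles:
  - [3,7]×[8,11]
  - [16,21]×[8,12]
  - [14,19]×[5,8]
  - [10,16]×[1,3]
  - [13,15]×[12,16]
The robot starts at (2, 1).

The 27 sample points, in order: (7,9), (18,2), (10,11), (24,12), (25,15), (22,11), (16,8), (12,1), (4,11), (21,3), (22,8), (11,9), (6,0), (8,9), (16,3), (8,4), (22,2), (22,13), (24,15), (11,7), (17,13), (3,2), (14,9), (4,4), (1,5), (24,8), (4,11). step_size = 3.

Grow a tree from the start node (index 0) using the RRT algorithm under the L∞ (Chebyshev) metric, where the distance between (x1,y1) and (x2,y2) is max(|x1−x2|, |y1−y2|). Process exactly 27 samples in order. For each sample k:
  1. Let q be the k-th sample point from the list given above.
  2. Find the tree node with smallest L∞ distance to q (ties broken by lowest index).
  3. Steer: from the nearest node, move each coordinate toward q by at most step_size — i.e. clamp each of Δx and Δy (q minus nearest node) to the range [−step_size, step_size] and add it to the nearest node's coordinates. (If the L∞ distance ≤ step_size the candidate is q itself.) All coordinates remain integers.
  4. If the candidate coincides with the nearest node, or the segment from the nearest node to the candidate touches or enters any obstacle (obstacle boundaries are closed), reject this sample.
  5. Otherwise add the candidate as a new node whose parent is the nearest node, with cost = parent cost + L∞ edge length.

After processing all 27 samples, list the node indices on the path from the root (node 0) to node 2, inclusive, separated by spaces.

1. q=(7,9) nearest=0 d=8 new=(5,4) → add node 1 parent=0 cost=3
2. q=(18,2) nearest=1 d=13 new=(8,2) → add node 2 parent=1 cost=6
3. q=(10,11) nearest=1 d=7 new=(8,7) → add node 3 parent=1 cost=6
4. q=(24,12) nearest=2 d=16 new=(11,5) → add node 4 parent=2 cost=9
5. q=(25,15) nearest=4 d=14 new=(14,8) → blocked by [14,19]×[5,8], reject
6. q=(22,11) nearest=4 d=11 new=(14,8) → blocked by [14,19]×[5,8], reject
7. q=(16,8) nearest=4 d=5 new=(14,8) → blocked by [14,19]×[5,8], reject
8. q=(12,1) nearest=2 d=4 new=(11,1) → blocked by [10,16]×[1,3], reject
9. q=(4,11) nearest=3 d=4 new=(5,10) → blocked by [3,7]×[8,11], reject
10. q=(21,3) nearest=4 d=10 new=(14,3) → blocked by [10,16]×[1,3], reject
11. q=(22,8) nearest=4 d=11 new=(14,8) → blocked by [14,19]×[5,8], reject
12. q=(11,9) nearest=3 d=3 new=(11,9) → add node 5 parent=3 cost=9
13. q=(6,0) nearest=2 d=2 new=(6,0) → add node 6 parent=2 cost=8
14. q=(8,9) nearest=3 d=2 new=(8,9) → add node 7 parent=3 cost=8
15. q=(16,3) nearest=4 d=5 new=(14,3) → blocked by [10,16]×[1,3], reject
16. q=(8,4) nearest=2 d=2 new=(8,4) → add node 8 parent=2 cost=8
17. q=(22,2) nearest=4 d=11 new=(14,2) → blocked by [10,16]×[1,3], reject
18. q=(22,13) nearest=4 d=11 new=(14,8) → blocked by [14,19]×[5,8], reject
19. q=(24,15) nearest=4 d=13 new=(14,8) → blocked by [14,19]×[5,8], reject
20. q=(11,7) nearest=4 d=2 new=(11,7) → add node 9 parent=4 cost=11
21. q=(17,13) nearest=5 d=6 new=(14,12) → blocked by [13,15]×[12,16], reject
22. q=(3,2) nearest=0 d=1 new=(3,2) → add node 10 parent=0 cost=1
23. q=(14,9) nearest=5 d=3 new=(14,9) → add node 11 parent=5 cost=12
24. q=(4,4) nearest=1 d=1 new=(4,4) → add node 12 parent=1 cost=4
25. q=(1,5) nearest=10 d=3 new=(1,5) → add node 13 parent=10 cost=4
26. q=(24,8) nearest=11 d=10 new=(17,8) → blocked by [16,21]×[8,12], reject
27. q=(4,11) nearest=3 d=4 new=(5,10) → blocked by [3,7]×[8,11], reject

Path: 0 1 2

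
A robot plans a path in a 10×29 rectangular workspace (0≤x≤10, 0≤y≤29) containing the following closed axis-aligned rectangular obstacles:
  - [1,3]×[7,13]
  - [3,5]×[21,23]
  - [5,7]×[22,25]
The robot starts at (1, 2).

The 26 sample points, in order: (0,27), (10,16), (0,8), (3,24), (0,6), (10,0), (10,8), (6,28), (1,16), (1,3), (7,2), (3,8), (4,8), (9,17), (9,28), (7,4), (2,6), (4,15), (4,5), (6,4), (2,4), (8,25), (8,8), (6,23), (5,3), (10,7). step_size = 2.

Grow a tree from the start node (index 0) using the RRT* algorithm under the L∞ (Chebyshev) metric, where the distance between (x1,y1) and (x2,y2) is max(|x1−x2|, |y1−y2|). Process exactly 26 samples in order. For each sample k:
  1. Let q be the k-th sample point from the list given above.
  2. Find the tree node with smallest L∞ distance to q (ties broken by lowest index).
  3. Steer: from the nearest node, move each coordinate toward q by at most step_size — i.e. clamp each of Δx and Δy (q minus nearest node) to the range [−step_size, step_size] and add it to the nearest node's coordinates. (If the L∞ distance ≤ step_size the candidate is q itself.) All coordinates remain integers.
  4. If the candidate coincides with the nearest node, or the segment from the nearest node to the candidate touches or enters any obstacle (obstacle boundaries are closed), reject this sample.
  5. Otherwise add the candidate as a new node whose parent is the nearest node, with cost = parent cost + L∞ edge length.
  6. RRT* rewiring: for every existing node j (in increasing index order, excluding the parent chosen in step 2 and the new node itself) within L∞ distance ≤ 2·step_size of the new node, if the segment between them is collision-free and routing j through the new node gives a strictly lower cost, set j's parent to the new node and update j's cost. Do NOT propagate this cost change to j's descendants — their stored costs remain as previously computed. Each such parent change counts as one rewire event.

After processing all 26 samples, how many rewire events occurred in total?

Rewire events: 7

1. q=(0,27) nearest=0 d=25 new=(0,4) → add node 1 parent=0 cost=2
2. q=(10,16) nearest=1 d=12 new=(2,6) → add node 2 parent=1 cost=4
3. q=(0,8) nearest=2 d=2 new=(0,8) → blocked by [1,3]×[7,13], reject
4. q=(3,24) nearest=2 d=18 new=(3,8) → blocked by [1,3]×[7,13], reject
5. q=(0,6) nearest=1 d=2 new=(0,6) → add node 3 parent=1 cost=4
6. q=(10,0) nearest=2 d=8 new=(4,4) → add node 4 parent=2 cost=6
7. q=(10,8) nearest=4 d=6 new=(6,6) → add node 5 parent=4 cost=8
8. q=(6,28) nearest=2 d=22 new=(4,8) → blocked by [1,3]×[7,13], reject
9. q=(1,16) nearest=2 d=10 new=(1,8) → blocked by [1,3]×[7,13], reject
10. q=(1,3) nearest=0 d=1 new=(1,3) → add node 6 parent=0 cost=1; rewire 4→6 (4<6)
11. q=(7,2) nearest=4 d=3 new=(6,2) → add node 7 parent=4 cost=6
12. q=(3,8) nearest=2 d=2 new=(3,8) → blocked by [1,3]×[7,13], reject
13. q=(4,8) nearest=2 d=2 new=(4,8) → blocked by [1,3]×[7,13], reject
14. q=(9,17) nearest=2 d=11 new=(4,8) → blocked by [1,3]×[7,13], reject
15. q=(9,28) nearest=2 d=22 new=(4,8) → blocked by [1,3]×[7,13], reject
16. q=(7,4) nearest=5 d=2 new=(7,4) → add node 8 parent=5 cost=10
17. q=(2,6) nearest=2 d=0 → coincident, reject
18. q=(4,15) nearest=2 d=9 new=(4,8) → blocked by [1,3]×[7,13], reject
19. q=(4,5) nearest=4 d=1 new=(4,5) → add node 9 parent=4 cost=5; rewire 5→9 (7<8); rewire 8→9 (8<10)
20. q=(6,4) nearest=8 d=1 new=(6,4) → add node 10 parent=8 cost=9
21. q=(2,4) nearest=6 d=1 new=(2,4) → add node 11 parent=6 cost=2; rewire 5→11 (6<7); rewire 9→11 (4<5); rewire 10→11 (6<9)
22. q=(8,25) nearest=2 d=19 new=(4,8) → blocked by [1,3]×[7,13], reject
23. q=(8,8) nearest=5 d=2 new=(8,8) → add node 12 parent=5 cost=8
24. q=(6,23) nearest=12 d=15 new=(6,10) → add node 13 parent=12 cost=10
25. q=(5,3) nearest=4 d=1 new=(5,3) → add node 14 parent=4 cost=5; rewire 8→14 (7<8)
26. q=(10,7) nearest=12 d=2 new=(10,7) → add node 15 parent=12 cost=10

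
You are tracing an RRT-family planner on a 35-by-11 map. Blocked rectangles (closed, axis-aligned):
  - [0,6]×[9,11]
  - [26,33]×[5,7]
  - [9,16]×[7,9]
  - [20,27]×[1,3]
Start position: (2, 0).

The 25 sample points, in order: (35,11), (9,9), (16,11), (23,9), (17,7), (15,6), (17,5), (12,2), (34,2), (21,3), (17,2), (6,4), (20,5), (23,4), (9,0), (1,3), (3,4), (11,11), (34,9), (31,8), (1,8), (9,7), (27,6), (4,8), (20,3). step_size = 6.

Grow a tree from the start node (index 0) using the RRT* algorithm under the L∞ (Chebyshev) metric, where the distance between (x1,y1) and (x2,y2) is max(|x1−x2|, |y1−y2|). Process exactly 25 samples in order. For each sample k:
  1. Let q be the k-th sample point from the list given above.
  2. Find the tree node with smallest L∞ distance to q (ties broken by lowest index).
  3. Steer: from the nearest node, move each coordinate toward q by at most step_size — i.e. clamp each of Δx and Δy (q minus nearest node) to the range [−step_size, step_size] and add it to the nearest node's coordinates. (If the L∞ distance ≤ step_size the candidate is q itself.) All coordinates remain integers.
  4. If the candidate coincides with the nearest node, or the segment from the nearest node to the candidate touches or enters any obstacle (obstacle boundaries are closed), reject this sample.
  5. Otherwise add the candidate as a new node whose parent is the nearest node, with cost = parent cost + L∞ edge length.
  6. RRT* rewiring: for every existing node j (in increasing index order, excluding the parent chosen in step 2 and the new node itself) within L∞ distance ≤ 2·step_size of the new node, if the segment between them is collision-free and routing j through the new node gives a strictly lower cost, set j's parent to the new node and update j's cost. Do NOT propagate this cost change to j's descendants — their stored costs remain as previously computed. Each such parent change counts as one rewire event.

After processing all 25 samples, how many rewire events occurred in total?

1. q=(35,11) nearest=0 d=33 new=(8,6) → add node 1 parent=0 cost=6
2. q=(9,9) nearest=1 d=3 new=(9,9) → blocked by [9,16]×[7,9], reject
3. q=(16,11) nearest=1 d=8 new=(14,11) → blocked by [9,16]×[7,9], reject
4. q=(23,9) nearest=1 d=15 new=(14,9) → blocked by [9,16]×[7,9], reject
5. q=(17,7) nearest=1 d=9 new=(14,7) → blocked by [9,16]×[7,9], reject
6. q=(15,6) nearest=1 d=7 new=(14,6) → add node 2 parent=1 cost=12
7. q=(17,5) nearest=2 d=3 new=(17,5) → add node 3 parent=2 cost=15
8. q=(12,2) nearest=1 d=4 new=(12,2) → add node 4 parent=1 cost=10
9. q=(34,2) nearest=3 d=17 new=(23,2) → blocked by [20,27]×[1,3], reject
10. q=(21,3) nearest=3 d=4 new=(21,3) → blocked by [20,27]×[1,3], reject
11. q=(17,2) nearest=3 d=3 new=(17,2) → add node 5 parent=3 cost=18
12. q=(6,4) nearest=1 d=2 new=(6,4) → add node 6 parent=1 cost=8
13. q=(20,5) nearest=3 d=3 new=(20,5) → add node 7 parent=3 cost=18
14. q=(23,4) nearest=7 d=3 new=(23,4) → add node 8 parent=7 cost=21
15. q=(9,0) nearest=4 d=3 new=(9,0) → add node 9 parent=4 cost=13
16. q=(1,3) nearest=0 d=3 new=(1,3) → add node 10 parent=0 cost=3; rewire 9→10 (11<13)
17. q=(3,4) nearest=10 d=2 new=(3,4) → add node 11 parent=10 cost=5
18. q=(11,11) nearest=1 d=5 new=(11,11) → blocked by [9,16]×[7,9], reject
19. q=(34,9) nearest=8 d=11 new=(29,9) → blocked by [26,33]×[5,7], reject
20. q=(31,8) nearest=8 d=8 new=(29,8) → blocked by [26,33]×[5,7], reject
21. q=(1,8) nearest=11 d=4 new=(1,8) → add node 12 parent=11 cost=9
22. q=(9,7) nearest=1 d=1 new=(9,7) → blocked by [9,16]×[7,9], reject
23. q=(27,6) nearest=8 d=4 new=(27,6) → blocked by [26,33]×[5,7], reject
24. q=(4,8) nearest=12 d=3 new=(4,8) → add node 13 parent=12 cost=12
25. q=(20,3) nearest=7 d=2 new=(20,3) → blocked by [20,27]×[1,3], reject

Rewire events: 1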